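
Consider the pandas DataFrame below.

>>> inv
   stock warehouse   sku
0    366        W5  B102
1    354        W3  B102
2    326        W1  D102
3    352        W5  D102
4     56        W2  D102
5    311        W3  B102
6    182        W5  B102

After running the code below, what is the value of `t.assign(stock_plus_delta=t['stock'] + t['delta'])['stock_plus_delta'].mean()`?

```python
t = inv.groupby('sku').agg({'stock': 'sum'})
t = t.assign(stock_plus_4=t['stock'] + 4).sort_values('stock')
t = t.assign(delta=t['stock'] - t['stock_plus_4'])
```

969.5

group by sku, sum of stock:
      stock
sku        
B102   1213
D102    734
add column stock_plus_4 = t['stock'] + 4:
      stock  stock_plus_4
sku                      
B102   1213          1217
D102    734           738
sort by stock:
      stock  stock_plus_4
sku                      
D102    734           738
B102   1213          1217
add column delta = t['stock'] - t['stock_plus_4']:
      stock  stock_plus_4  delta
sku                             
D102    734           738     -4
B102   1213          1217     -4
add column stock_plus_delta = t['stock'] + t['delta']:
      stock  stock_plus_4  delta  stock_plus_delta
sku                                               
D102    734           738     -4               730
B102   1213          1217     -4              1209
Taking the mean of column 'stock_plus_delta' gives 969.5.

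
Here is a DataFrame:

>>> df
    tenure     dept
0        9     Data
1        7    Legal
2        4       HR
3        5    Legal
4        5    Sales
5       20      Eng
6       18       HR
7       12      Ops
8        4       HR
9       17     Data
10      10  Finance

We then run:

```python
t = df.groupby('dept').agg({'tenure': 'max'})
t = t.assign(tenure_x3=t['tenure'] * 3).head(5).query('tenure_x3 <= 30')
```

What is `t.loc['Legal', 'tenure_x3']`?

21

group by dept, max of tenure:
         tenure
dept           
Data         17
Eng          20
Finance      10
HR           18
Legal         7
Ops          12
Sales         5
add column tenure_x3 = t['tenure'] * 3:
         tenure  tenure_x3
dept                      
Data         17         51
Eng          20         60
Finance      10         30
HR           18         54
Legal         7         21
Ops          12         36
Sales         5         15
take first 5 rows:
         tenure  tenure_x3
dept                      
Data         17         51
Eng          20         60
Finance      10         30
HR           18         54
Legal         7         21
filter rows where tenure_x3 <= 30:
         tenure  tenure_x3
dept                      
Finance      10         30
Legal         7         21
Taking the value at row 'Legal', column 'tenure_x3' gives 21.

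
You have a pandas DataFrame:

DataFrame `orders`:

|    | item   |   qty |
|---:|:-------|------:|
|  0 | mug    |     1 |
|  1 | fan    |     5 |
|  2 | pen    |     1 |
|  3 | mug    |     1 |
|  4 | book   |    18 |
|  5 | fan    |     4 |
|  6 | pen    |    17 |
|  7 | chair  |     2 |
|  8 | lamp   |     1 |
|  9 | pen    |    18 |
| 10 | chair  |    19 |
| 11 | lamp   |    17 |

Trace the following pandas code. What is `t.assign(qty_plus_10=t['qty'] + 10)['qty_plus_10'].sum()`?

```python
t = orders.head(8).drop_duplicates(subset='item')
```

77

take first 8 rows:
    item  qty
0    mug    1
1    fan    5
2    pen    1
3    mug    1
4   book   18
5    fan    4
6    pen   17
7  chair    2
drop duplicate item (keep=first):
    item  qty
0    mug    1
1    fan    5
2    pen    1
4   book   18
7  chair    2
add column qty_plus_10 = t['qty'] + 10:
    item  qty  qty_plus_10
0    mug    1           11
1    fan    5           15
2    pen    1           11
4   book   18           28
7  chair    2           12
sum of column 'qty_plus_10' → 77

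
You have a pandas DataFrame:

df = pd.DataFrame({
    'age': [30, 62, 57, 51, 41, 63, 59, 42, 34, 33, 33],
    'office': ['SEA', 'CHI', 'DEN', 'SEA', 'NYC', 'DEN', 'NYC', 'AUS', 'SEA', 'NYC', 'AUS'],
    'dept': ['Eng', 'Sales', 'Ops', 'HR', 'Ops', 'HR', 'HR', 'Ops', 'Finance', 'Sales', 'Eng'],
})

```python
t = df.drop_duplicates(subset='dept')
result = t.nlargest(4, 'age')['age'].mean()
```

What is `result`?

51.0

drop duplicate dept (keep=first):
   age office     dept
0   30    SEA      Eng
1   62    CHI    Sales
2   57    DEN      Ops
3   51    SEA       HR
8   34    SEA  Finance
take 4 rows with largest age:
   age office     dept
1   62    CHI    Sales
2   57    DEN      Ops
3   51    SEA       HR
8   34    SEA  Finance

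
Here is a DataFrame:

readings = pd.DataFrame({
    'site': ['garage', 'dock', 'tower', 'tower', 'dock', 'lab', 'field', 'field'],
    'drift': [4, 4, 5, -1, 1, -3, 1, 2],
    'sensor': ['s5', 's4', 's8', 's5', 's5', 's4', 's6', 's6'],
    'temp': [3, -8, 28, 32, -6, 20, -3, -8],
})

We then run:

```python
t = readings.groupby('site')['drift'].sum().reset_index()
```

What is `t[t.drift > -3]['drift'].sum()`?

group by site, sum of drift:
site
dock      5
field     3
garage    4
lab      -3
tower     4
Name: drift, dtype: int64
reset_index():
     site  drift
0    dock      5
1   field      3
2  garage      4
3     lab     -3
4   tower      4
filter rows where drift > -3:
     site  drift
0    dock      5
1   field      3
2  garage      4
4   tower      4

16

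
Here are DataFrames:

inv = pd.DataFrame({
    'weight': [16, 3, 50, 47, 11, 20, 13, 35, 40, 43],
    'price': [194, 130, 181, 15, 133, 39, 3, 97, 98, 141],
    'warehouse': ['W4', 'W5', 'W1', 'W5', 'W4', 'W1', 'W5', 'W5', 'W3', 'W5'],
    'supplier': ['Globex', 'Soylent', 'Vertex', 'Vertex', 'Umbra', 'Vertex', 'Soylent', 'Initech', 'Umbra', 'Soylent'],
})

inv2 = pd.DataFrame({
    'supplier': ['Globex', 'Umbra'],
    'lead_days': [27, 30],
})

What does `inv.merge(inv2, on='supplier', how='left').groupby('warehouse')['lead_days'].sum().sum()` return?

merge on 'supplier' (how='left') → 10 rows:
   weight  price warehouse supplier  lead_days
0      16    194        W4   Globex       27.0
1       3    130        W5  Soylent        NaN
2      50    181        W1   Vertex        NaN
3      47     15        W5   Vertex        NaN
4      11    133        W4    Umbra       30.0
5      20     39        W1   Vertex        NaN
6      13      3        W5  Soylent        NaN
7      35     97        W5  Initech        NaN
8      40     98        W3    Umbra       30.0
9      43    141        W5  Soylent        NaN
group by warehouse, sum of lead_days:
warehouse
W1     0.0
W3    30.0
W4    57.0
W5     0.0
Name: lead_days, dtype: float64

87.0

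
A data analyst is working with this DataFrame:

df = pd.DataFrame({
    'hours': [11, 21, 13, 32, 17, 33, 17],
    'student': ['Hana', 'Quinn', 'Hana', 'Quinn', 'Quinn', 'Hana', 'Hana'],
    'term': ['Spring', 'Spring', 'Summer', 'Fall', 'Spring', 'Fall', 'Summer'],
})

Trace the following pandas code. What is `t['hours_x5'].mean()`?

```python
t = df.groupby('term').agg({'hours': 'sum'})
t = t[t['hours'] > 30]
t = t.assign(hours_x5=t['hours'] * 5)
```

285.0

group by term, sum of hours:
        hours
term         
Fall       65
Spring     49
Summer     30
filter rows where hours > 30:
        hours
term         
Fall       65
Spring     49
add column hours_x5 = t['hours'] * 5:
        hours  hours_x5
term                   
Fall       65       325
Spring     49       245
mean of column 'hours_x5' → 285.0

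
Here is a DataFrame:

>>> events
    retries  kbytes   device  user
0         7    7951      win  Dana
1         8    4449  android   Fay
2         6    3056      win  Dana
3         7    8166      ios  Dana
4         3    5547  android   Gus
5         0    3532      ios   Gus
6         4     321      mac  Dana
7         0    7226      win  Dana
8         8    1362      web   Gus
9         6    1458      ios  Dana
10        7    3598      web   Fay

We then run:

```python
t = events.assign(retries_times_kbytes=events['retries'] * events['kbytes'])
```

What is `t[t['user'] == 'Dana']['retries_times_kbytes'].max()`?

add column retries_times_kbytes = events['retries'] * events['kbytes']:
    retries  kbytes   device  user  retries_times_kbytes
0         7    7951      win  Dana                 55657
1         8    4449  android   Fay                 35592
2         6    3056      win  Dana                 18336
3         7    8166      ios  Dana                 57162
4         3    5547  android   Gus                 16641
5         0    3532      ios   Gus                     0
6         4     321      mac  Dana                  1284
7         0    7226      win  Dana                     0
8         8    1362      web   Gus                 10896
9         6    1458      ios  Dana                  8748
10        7    3598      web   Fay                 25186
filter rows where user == 'Dana':
   retries  kbytes device  user  retries_times_kbytes
0        7    7951    win  Dana                 55657
2        6    3056    win  Dana                 18336
3        7    8166    ios  Dana                 57162
6        4     321    mac  Dana                  1284
7        0    7226    win  Dana                     0
9        6    1458    ios  Dana                  8748
Taking the max of column 'retries_times_kbytes' gives 57162.

57162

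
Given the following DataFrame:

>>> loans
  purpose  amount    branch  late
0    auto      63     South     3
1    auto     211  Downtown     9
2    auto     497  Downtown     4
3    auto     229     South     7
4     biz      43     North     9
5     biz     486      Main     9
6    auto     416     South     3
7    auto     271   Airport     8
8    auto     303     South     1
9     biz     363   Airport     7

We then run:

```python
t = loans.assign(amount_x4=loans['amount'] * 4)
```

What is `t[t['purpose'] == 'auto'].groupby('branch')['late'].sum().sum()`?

35

add column amount_x4 = loans['amount'] * 4:
  purpose  amount    branch  late  amount_x4
0    auto      63     South     3        252
1    auto     211  Downtown     9        844
2    auto     497  Downtown     4       1988
3    auto     229     South     7        916
4     biz      43     North     9        172
5     biz     486      Main     9       1944
6    auto     416     South     3       1664
7    auto     271   Airport     8       1084
8    auto     303     South     1       1212
9     biz     363   Airport     7       1452
filter rows where purpose == 'auto':
  purpose  amount    branch  late  amount_x4
0    auto      63     South     3        252
1    auto     211  Downtown     9        844
2    auto     497  Downtown     4       1988
3    auto     229     South     7        916
6    auto     416     South     3       1664
7    auto     271   Airport     8       1084
8    auto     303     South     1       1212
group by branch, sum of late:
branch
Airport      8
Downtown    13
South       14
Name: late, dtype: int64
So sum() = 35.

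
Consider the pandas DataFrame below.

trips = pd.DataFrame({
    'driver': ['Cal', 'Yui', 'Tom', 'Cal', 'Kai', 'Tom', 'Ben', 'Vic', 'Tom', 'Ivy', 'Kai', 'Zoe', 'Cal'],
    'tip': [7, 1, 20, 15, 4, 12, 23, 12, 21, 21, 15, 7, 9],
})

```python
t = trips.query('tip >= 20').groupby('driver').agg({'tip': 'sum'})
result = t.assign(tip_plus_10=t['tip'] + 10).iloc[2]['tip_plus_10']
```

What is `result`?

51

filter rows where tip >= 20:
  driver  tip
2    Tom   20
6    Ben   23
8    Tom   21
9    Ivy   21
group by driver, sum of tip:
        tip
driver     
Ben      23
Ivy      21
Tom      41
add column tip_plus_10 = t['tip'] + 10:
        tip  tip_plus_10
driver                  
Ben      23           33
Ivy      21           31
Tom      41           51
value at position 2, column 'tip_plus_10' → 51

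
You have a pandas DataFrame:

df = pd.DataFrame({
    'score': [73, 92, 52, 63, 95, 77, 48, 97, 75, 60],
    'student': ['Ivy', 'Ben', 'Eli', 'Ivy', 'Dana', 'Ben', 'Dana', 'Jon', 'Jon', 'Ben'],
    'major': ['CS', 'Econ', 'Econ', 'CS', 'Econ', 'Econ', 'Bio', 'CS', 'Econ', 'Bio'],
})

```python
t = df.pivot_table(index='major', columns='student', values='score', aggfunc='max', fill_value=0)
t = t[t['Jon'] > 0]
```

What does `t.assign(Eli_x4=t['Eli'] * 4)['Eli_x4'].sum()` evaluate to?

208

pivot: rows=major, cols=student, max(score):
student  Ben  Dana  Eli  Ivy  Jon
major                            
Bio       60    48    0    0    0
CS         0     0    0   73   97
Econ      92    95   52    0   75
filter rows where Jon > 0:
student  Ben  Dana  Eli  Ivy  Jon
major                            
CS         0     0    0   73   97
Econ      92    95   52    0   75
add column Eli_x4 = t['Eli'] * 4:
student  Ben  Dana  Eli  Ivy  Jon  Eli_x4
major                                    
CS         0     0    0   73   97       0
Econ      92    95   52    0   75     208
So sum() = 208.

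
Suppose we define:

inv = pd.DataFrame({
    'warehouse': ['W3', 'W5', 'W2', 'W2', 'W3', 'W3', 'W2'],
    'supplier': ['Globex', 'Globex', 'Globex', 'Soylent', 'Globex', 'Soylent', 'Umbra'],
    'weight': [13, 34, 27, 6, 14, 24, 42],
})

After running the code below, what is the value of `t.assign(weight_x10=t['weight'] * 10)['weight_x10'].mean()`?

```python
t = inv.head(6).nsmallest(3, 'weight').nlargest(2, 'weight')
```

take first 6 rows:
  warehouse supplier  weight
0        W3   Globex      13
1        W5   Globex      34
2        W2   Globex      27
3        W2  Soylent       6
4        W3   Globex      14
5        W3  Soylent      24
take 3 rows with smallest weight:
  warehouse supplier  weight
3        W2  Soylent       6
0        W3   Globex      13
4        W3   Globex      14
take 2 rows with largest weight:
  warehouse supplier  weight
4        W3   Globex      14
0        W3   Globex      13
add column weight_x10 = t['weight'] * 10:
  warehouse supplier  weight  weight_x10
4        W3   Globex      14         140
0        W3   Globex      13         130
Reading off the mean of column 'weight_x10', we get 135.0.

135.0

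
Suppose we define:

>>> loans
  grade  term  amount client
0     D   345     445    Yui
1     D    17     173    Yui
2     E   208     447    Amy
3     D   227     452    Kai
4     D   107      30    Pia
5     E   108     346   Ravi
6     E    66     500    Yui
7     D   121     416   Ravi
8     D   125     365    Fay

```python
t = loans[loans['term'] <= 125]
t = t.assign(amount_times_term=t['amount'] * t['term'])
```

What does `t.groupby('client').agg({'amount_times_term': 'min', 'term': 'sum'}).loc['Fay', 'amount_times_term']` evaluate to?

filter rows where term <= 125:
  grade  term  amount client
1     D    17     173    Yui
4     D   107      30    Pia
5     E   108     346   Ravi
6     E    66     500    Yui
7     D   121     416   Ravi
8     D   125     365    Fay
add column amount_times_term = t['amount'] * t['term']:
  grade  term  amount client  amount_times_term
1     D    17     173    Yui               2941
4     D   107      30    Pia               3210
5     E   108     346   Ravi              37368
6     E    66     500    Yui              33000
7     D   121     416   Ravi              50336
8     D   125     365    Fay              45625
group by client: min(amount_times_term), sum(term):
        amount_times_term  term
client                         
Fay                 45625   125
Pia                  3210   107
Ravi                37368   229
Yui                  2941    83
Then the value at row 'Fay', column 'amount_times_term': 45625

45625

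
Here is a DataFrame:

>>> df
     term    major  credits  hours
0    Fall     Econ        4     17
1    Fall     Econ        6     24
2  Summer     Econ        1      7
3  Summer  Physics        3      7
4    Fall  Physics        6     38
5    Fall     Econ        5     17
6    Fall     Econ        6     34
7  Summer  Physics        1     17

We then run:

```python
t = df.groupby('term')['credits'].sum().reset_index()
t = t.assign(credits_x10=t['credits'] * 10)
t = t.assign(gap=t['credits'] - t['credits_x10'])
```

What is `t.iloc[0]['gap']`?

-243

group by term, sum of credits:
term
Fall      27
Summer     5
Name: credits, dtype: int64
reset_index():
     term  credits
0    Fall       27
1  Summer        5
add column credits_x10 = t['credits'] * 10:
     term  credits  credits_x10
0    Fall       27          270
1  Summer        5           50
add column gap = t['credits'] - t['credits_x10']:
     term  credits  credits_x10  gap
0    Fall       27          270 -243
1  Summer        5           50  -45
Reading off the value at position 0, column 'gap', we get -243.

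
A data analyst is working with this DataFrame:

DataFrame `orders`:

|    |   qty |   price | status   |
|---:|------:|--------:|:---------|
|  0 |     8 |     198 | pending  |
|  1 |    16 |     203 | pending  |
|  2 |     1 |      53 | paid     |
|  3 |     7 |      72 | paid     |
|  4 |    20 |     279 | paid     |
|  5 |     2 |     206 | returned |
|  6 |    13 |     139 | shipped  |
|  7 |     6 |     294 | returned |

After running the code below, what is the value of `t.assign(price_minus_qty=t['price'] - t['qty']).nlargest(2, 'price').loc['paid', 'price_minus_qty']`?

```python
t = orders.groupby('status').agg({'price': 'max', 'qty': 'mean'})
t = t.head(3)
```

269.666666667

group by status: max(price), mean(qty):
          price        qty
status                    
paid        279   9.333333
pending     203  12.000000
returned    294   4.000000
shipped     139  13.000000
take first 3 rows:
          price        qty
status                    
paid        279   9.333333
pending     203  12.000000
returned    294   4.000000
add column price_minus_qty = t['price'] - t['qty']:
          price        qty  price_minus_qty
status                                     
paid        279   9.333333       269.666667
pending     203  12.000000       191.000000
returned    294   4.000000       290.000000
take 2 rows with largest price:
          price       qty  price_minus_qty
status                                    
returned    294  4.000000       290.000000
paid        279  9.333333       269.666667
Finally, value at row 'paid', column 'price_minus_qty' = 269.666666667.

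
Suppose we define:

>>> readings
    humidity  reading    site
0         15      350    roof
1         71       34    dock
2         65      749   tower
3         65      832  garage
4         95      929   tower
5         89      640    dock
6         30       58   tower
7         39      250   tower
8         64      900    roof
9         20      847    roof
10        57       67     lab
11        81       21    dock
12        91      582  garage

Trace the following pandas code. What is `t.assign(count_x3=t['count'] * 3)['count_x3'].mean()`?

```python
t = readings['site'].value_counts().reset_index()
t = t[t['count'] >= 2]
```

9.0

value_counts of site:
site
tower     4
roof      3
dock      3
garage    2
lab       1
Name: count, dtype: int64
reset_index():
     site  count
0   tower      4
1    roof      3
2    dock      3
3  garage      2
4     lab      1
filter rows where count >= 2:
     site  count
0   tower      4
1    roof      3
2    dock      3
3  garage      2
add column count_x3 = t['count'] * 3:
     site  count  count_x3
0   tower      4        12
1    roof      3         9
2    dock      3         9
3  garage      2         6
The mean of column 'count_x3' is 9.0.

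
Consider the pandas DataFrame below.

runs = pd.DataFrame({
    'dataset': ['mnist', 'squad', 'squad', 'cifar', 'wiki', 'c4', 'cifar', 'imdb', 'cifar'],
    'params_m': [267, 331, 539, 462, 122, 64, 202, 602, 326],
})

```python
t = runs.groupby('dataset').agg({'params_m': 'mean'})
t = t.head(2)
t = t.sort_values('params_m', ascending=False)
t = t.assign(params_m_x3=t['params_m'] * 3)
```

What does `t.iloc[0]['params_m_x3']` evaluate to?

group by dataset, mean of params_m:
         params_m
dataset          
c4           64.0
cifar       330.0
imdb        602.0
mnist       267.0
squad       435.0
wiki        122.0
take first 2 rows:
         params_m
dataset          
c4           64.0
cifar       330.0
sort by params_m descending:
         params_m
dataset          
cifar       330.0
c4           64.0
add column params_m_x3 = t['params_m'] * 3:
         params_m  params_m_x3
dataset                       
cifar       330.0        990.0
c4           64.0        192.0
Finally, value at position 0, column 'params_m_x3' = 990.0.

990.0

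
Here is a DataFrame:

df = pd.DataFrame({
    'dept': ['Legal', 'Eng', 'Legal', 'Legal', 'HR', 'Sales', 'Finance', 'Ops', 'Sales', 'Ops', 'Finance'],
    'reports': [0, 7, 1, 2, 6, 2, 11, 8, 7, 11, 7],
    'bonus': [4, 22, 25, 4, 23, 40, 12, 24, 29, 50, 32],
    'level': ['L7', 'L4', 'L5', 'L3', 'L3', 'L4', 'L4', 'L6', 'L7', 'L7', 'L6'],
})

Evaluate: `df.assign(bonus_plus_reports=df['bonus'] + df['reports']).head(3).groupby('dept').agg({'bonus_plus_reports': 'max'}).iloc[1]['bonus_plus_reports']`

add column bonus_plus_reports = df['bonus'] + df['reports']:
       dept  reports  bonus level  bonus_plus_reports
0     Legal        0      4    L7                   4
1       Eng        7     22    L4                  29
2     Legal        1     25    L5                  26
3     Legal        2      4    L3                   6
4        HR        6     23    L3                  29
5     Sales        2     40    L4                  42
6   Finance       11     12    L4                  23
7       Ops        8     24    L6                  32
8     Sales        7     29    L7                  36
9       Ops       11     50    L7                  61
10  Finance        7     32    L6                  39
take first 3 rows:
    dept  reports  bonus level  bonus_plus_reports
0  Legal        0      4    L7                   4
1    Eng        7     22    L4                  29
2  Legal        1     25    L5                  26
group by dept, max of bonus_plus_reports:
       bonus_plus_reports
dept                     
Eng                    29
Legal                  26

26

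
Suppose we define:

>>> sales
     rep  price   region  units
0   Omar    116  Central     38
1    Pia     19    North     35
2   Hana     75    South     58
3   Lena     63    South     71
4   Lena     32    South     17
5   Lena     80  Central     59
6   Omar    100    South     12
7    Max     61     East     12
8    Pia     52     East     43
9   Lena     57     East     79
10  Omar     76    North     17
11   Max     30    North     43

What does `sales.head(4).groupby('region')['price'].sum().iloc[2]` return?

take first 4 rows:
    rep  price   region  units
0  Omar    116  Central     38
1   Pia     19    North     35
2  Hana     75    South     58
3  Lena     63    South     71
group by region, sum of price:
region
Central    116
North       19
South      138
Name: price, dtype: int64
Finally, value at position 2 = 138.

138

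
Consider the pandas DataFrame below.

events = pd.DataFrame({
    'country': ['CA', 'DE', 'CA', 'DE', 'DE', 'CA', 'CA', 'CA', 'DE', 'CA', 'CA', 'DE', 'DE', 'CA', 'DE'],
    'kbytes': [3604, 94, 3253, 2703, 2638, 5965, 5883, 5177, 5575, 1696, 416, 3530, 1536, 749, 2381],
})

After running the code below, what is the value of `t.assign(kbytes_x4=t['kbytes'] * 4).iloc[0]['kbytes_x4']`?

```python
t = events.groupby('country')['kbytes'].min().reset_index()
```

1664

group by country, min of kbytes:
country
CA    416
DE     94
Name: kbytes, dtype: int64
reset_index():
  country  kbytes
0      CA     416
1      DE      94
add column kbytes_x4 = t['kbytes'] * 4:
  country  kbytes  kbytes_x4
0      CA     416       1664
1      DE      94        376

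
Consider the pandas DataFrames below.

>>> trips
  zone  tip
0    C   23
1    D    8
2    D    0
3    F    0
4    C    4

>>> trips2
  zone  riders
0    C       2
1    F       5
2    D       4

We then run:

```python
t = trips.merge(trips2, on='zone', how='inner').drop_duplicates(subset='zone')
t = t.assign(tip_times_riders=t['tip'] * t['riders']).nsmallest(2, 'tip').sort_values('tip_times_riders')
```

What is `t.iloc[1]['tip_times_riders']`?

merge on 'zone' (how='inner') → 5 rows:
  zone  tip  riders
0    C   23       2
1    D    8       4
2    D    0       4
3    F    0       5
4    C    4       2
drop duplicate zone (keep=first):
  zone  tip  riders
0    C   23       2
1    D    8       4
3    F    0       5
add column tip_times_riders = t['tip'] * t['riders']:
  zone  tip  riders  tip_times_riders
0    C   23       2                46
1    D    8       4                32
3    F    0       5                 0
take 2 rows with smallest tip:
  zone  tip  riders  tip_times_riders
3    F    0       5                 0
1    D    8       4                32
sort by tip_times_riders:
  zone  tip  riders  tip_times_riders
3    F    0       5                 0
1    D    8       4                32

32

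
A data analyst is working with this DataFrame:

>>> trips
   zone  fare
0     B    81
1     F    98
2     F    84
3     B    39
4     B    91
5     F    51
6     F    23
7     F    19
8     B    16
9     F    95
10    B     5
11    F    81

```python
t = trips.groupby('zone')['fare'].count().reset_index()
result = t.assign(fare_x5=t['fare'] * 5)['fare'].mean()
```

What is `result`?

group by zone, count of fare:
zone
B    5
F    7
Name: fare, dtype: int64
reset_index():
  zone  fare
0    B     5
1    F     7
add column fare_x5 = t['fare'] * 5:
  zone  fare  fare_x5
0    B     5       25
1    F     7       35
So mean() = 6.0.

6.0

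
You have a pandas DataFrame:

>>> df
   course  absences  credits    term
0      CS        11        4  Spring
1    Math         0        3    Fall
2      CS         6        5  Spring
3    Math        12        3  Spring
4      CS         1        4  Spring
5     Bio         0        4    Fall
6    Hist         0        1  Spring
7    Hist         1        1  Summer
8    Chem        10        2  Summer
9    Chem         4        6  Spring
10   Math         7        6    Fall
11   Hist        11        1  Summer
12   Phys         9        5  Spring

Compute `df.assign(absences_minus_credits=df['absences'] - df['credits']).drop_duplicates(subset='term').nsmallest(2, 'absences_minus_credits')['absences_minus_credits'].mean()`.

-1.5

add column absences_minus_credits = df['absences'] - df['credits']:
   course  absences  credits    term  absences_minus_credits
0      CS        11        4  Spring                       7
1    Math         0        3    Fall                      -3
2      CS         6        5  Spring                       1
3    Math        12        3  Spring                       9
4      CS         1        4  Spring                      -3
5     Bio         0        4    Fall                      -4
6    Hist         0        1  Spring                      -1
7    Hist         1        1  Summer                       0
8    Chem        10        2  Summer                       8
9    Chem         4        6  Spring                      -2
10   Math         7        6    Fall                       1
11   Hist        11        1  Summer                      10
12   Phys         9        5  Spring                       4
drop duplicate term (keep=first):
  course  absences  credits    term  absences_minus_credits
0     CS        11        4  Spring                       7
1   Math         0        3    Fall                      -3
7   Hist         1        1  Summer                       0
take 2 rows with smallest absences_minus_credits:
  course  absences  credits    term  absences_minus_credits
1   Math         0        3    Fall                      -3
7   Hist         1        1  Summer                       0
Finally, mean of column 'absences_minus_credits' = -1.5.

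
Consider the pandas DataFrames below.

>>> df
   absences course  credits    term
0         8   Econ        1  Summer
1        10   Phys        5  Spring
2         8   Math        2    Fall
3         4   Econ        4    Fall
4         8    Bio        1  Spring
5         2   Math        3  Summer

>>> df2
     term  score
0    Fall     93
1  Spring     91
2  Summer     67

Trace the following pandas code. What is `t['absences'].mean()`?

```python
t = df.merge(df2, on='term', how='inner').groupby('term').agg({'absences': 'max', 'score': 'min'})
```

merge on 'term' (how='inner') → 6 rows:
   absences course  credits    term  score
0         8   Econ        1  Summer     67
1        10   Phys        5  Spring     91
2         8   Math        2    Fall     93
3         4   Econ        4    Fall     93
4         8    Bio        1  Spring     91
5         2   Math        3  Summer     67
group by term: max(absences), min(score):
        absences  score
term                   
Fall           8     93
Spring        10     91
Summer         8     67

8.66666666667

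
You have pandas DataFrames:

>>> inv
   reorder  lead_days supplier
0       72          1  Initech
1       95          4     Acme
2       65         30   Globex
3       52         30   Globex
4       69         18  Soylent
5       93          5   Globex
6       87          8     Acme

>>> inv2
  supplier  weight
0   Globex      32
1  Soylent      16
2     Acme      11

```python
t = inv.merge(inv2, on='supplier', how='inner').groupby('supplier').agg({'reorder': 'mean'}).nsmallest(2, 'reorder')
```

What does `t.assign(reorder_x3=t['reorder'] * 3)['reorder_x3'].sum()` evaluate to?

merge on 'supplier' (how='inner') → 6 rows:
   reorder  lead_days supplier  weight
0       95          4     Acme      11
1       65         30   Globex      32
2       52         30   Globex      32
3       69         18  Soylent      16
4       93          5   Globex      32
5       87          8     Acme      11
group by supplier, mean of reorder:
          reorder
supplier         
Acme         91.0
Globex       70.0
Soylent      69.0
take 2 rows with smallest reorder:
          reorder
supplier         
Soylent      69.0
Globex       70.0
add column reorder_x3 = t['reorder'] * 3:
          reorder  reorder_x3
supplier                     
Soylent      69.0       207.0
Globex       70.0       210.0

417.0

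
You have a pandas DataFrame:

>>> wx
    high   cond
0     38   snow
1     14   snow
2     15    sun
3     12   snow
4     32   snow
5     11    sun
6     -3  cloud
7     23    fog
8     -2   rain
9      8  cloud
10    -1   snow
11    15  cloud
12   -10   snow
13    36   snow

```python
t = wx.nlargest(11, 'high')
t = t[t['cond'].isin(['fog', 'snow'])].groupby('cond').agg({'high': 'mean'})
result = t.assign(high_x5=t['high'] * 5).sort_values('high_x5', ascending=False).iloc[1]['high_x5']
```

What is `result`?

take 11 rows with largest high:
    high   cond
0     38   snow
13    36   snow
4     32   snow
7     23    fog
2     15    sun
11    15  cloud
1     14   snow
3     12   snow
5     11    sun
9      8  cloud
10    -1   snow
filter rows where cond in ['fog', 'snow']:
    high  cond
0     38  snow
13    36  snow
4     32  snow
7     23   fog
1     14  snow
3     12  snow
10    -1  snow
group by cond, mean of high:
           high
cond           
fog   23.000000
snow  21.833333
add column high_x5 = t['high'] * 5:
           high     high_x5
cond                       
fog   23.000000  115.000000
snow  21.833333  109.166667
sort by high_x5 descending:
           high     high_x5
cond                       
fog   23.000000  115.000000
snow  21.833333  109.166667

109.166666667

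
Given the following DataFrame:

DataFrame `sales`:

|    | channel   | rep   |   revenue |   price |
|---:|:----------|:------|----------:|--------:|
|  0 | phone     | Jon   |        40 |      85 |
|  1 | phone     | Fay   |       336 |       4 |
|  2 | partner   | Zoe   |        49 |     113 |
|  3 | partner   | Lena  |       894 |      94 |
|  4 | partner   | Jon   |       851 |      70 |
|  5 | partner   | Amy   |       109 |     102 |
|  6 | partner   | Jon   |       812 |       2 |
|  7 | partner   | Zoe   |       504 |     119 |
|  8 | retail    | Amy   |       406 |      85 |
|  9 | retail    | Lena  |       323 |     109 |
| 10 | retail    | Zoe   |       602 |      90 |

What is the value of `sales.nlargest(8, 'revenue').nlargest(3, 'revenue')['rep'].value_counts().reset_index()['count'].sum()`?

3

take 8 rows with largest revenue:
    channel   rep  revenue  price
3   partner  Lena      894     94
4   partner   Jon      851     70
6   partner   Jon      812      2
10   retail   Zoe      602     90
7   partner   Zoe      504    119
8    retail   Amy      406     85
1     phone   Fay      336      4
9    retail  Lena      323    109
take 3 rows with largest revenue:
   channel   rep  revenue  price
3  partner  Lena      894     94
4  partner   Jon      851     70
6  partner   Jon      812      2
value_counts of rep:
rep
Jon     2
Lena    1
Name: count, dtype: int64
reset_index():
    rep  count
0   Jon      2
1  Lena      1
sum of column 'count' → 3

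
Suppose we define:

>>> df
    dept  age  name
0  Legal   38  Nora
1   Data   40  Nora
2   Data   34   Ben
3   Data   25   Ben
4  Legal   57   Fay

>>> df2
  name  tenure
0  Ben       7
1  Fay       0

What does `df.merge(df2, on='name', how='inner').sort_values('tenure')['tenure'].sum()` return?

14

merge on 'name' (how='inner') → 3 rows:
    dept  age name  tenure
0   Data   34  Ben       7
1   Data   25  Ben       7
2  Legal   57  Fay       0
sort by tenure:
    dept  age name  tenure
2  Legal   57  Fay       0
0   Data   34  Ben       7
1   Data   25  Ben       7
Then the sum of column 'tenure': 14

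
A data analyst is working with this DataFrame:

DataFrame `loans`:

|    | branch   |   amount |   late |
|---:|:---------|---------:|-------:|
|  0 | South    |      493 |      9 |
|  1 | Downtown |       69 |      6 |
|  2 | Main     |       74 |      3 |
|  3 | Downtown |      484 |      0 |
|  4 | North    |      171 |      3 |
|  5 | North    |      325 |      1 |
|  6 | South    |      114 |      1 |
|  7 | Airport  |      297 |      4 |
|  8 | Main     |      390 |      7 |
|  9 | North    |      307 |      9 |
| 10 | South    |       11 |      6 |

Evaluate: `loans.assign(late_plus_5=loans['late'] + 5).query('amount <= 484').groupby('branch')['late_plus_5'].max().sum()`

add column late_plus_5 = loans['late'] + 5:
      branch  amount  late  late_plus_5
0      South     493     9           14
1   Downtown      69     6           11
2       Main      74     3            8
3   Downtown     484     0            5
4      North     171     3            8
5      North     325     1            6
6      South     114     1            6
7    Airport     297     4            9
8       Main     390     7           12
9      North     307     9           14
10     South      11     6           11
filter rows where amount <= 484:
      branch  amount  late  late_plus_5
1   Downtown      69     6           11
2       Main      74     3            8
3   Downtown     484     0            5
4      North     171     3            8
5      North     325     1            6
6      South     114     1            6
7    Airport     297     4            9
8       Main     390     7           12
9      North     307     9           14
10     South      11     6           11
group by branch, max of late_plus_5:
branch
Airport      9
Downtown    11
Main        12
North       14
South       11
Name: late_plus_5, dtype: int64
Hence 57.

57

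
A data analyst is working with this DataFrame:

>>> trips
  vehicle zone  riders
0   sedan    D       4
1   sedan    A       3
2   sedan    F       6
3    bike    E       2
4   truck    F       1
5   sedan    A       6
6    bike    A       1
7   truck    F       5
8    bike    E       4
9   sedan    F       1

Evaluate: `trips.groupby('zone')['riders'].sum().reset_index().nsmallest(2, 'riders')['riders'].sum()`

group by zone, sum of riders:
zone
A    10
D     4
E     6
F    13
Name: riders, dtype: int64
reset_index():
  zone  riders
0    A      10
1    D       4
2    E       6
3    F      13
take 2 rows with smallest riders:
  zone  riders
1    D       4
2    E       6

10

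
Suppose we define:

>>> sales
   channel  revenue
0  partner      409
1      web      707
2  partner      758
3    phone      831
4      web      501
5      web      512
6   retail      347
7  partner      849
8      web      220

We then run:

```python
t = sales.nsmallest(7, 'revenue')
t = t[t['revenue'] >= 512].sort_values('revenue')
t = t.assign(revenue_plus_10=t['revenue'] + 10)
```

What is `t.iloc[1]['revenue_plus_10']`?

717

take 7 rows with smallest revenue:
   channel  revenue
8      web      220
6   retail      347
0  partner      409
4      web      501
5      web      512
1      web      707
2  partner      758
filter rows where revenue >= 512:
   channel  revenue
5      web      512
1      web      707
2  partner      758
sort by revenue:
   channel  revenue
5      web      512
1      web      707
2  partner      758
add column revenue_plus_10 = t['revenue'] + 10:
   channel  revenue  revenue_plus_10
5      web      512              522
1      web      707              717
2  partner      758              768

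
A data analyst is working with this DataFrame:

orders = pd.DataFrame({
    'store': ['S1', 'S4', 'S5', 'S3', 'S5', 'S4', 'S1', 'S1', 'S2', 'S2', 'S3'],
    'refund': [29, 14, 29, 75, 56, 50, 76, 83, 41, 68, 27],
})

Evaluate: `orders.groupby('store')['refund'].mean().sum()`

group by store, mean of refund:
store
S1    62.666667
S2    54.500000
S3    51.000000
S4    32.000000
S5    42.500000
Name: refund, dtype: float64

242.666666667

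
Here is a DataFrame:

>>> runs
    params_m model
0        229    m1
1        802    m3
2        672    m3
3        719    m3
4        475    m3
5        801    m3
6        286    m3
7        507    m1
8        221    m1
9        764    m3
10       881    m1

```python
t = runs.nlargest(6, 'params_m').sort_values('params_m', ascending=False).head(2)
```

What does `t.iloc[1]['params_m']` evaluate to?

take 6 rows with largest params_m:
    params_m model
10       881    m1
1        802    m3
5        801    m3
9        764    m3
3        719    m3
2        672    m3
sort by params_m descending:
    params_m model
10       881    m1
1        802    m3
5        801    m3
9        764    m3
3        719    m3
2        672    m3
take first 2 rows:
    params_m model
10       881    m1
1        802    m3
Finally, value at position 1, column 'params_m' = 802.

802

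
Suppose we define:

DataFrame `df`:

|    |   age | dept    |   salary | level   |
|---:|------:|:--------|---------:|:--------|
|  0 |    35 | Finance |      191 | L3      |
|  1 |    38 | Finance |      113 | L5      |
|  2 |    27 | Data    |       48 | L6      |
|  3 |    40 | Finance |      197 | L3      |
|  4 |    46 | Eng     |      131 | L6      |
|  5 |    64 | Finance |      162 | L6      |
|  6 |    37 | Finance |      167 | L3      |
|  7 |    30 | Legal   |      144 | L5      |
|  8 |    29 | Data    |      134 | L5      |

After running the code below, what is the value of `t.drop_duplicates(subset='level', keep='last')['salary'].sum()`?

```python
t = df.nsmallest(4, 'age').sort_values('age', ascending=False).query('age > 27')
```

take 4 rows with smallest age:
   age     dept  salary level
2   27     Data      48    L6
8   29     Data     134    L5
7   30    Legal     144    L5
0   35  Finance     191    L3
sort by age descending:
   age     dept  salary level
0   35  Finance     191    L3
7   30    Legal     144    L5
8   29     Data     134    L5
2   27     Data      48    L6
filter rows where age > 27:
   age     dept  salary level
0   35  Finance     191    L3
7   30    Legal     144    L5
8   29     Data     134    L5
drop duplicate level (keep=last):
   age     dept  salary level
0   35  Finance     191    L3
8   29     Data     134    L5

325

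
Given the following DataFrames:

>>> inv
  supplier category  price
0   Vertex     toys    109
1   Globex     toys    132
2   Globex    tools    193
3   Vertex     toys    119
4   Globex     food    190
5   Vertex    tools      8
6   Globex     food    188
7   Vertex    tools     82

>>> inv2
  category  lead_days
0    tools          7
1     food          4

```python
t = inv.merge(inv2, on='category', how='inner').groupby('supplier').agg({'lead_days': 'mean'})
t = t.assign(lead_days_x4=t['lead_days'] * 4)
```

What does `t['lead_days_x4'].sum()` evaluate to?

48.0

merge on 'category' (how='inner') → 5 rows:
  supplier category  price  lead_days
0   Globex    tools    193          7
1   Globex     food    190          4
2   Vertex    tools      8          7
3   Globex     food    188          4
4   Vertex    tools     82          7
group by supplier, mean of lead_days:
          lead_days
supplier           
Globex          5.0
Vertex          7.0
add column lead_days_x4 = t['lead_days'] * 4:
          lead_days  lead_days_x4
supplier                         
Globex          5.0          20.0
Vertex          7.0          28.0
So sum() = 48.0.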